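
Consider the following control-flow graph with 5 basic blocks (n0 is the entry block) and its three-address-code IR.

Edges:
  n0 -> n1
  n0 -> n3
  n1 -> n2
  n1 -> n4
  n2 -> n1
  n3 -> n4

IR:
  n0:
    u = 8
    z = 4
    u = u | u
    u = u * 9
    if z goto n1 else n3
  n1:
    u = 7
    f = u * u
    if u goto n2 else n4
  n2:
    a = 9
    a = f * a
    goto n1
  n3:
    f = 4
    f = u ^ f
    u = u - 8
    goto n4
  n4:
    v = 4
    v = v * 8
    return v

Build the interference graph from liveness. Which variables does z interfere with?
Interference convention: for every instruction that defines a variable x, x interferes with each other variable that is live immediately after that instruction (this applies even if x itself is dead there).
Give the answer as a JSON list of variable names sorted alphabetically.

Answer: ["u"]

Analysis:
Per-block:
  n0 def {u,z} use ∅
  n1 def {f,u} use ∅
  n2 def {a} use {f}
  n3 def {f,u} use {u}
  n4 def {v} use ∅

Liveness:
  n0: in=∅ out={u}
  n1: in=∅ out={f}
  n2: in={f} out=∅
  n3: in={u} out=∅
  n4: in=∅ out=∅

Interfere edges:
  a↔{f}
  f↔{a,u}
  u↔{f,z}
  v↔∅
  z↔{u}

N(z) = ["u"]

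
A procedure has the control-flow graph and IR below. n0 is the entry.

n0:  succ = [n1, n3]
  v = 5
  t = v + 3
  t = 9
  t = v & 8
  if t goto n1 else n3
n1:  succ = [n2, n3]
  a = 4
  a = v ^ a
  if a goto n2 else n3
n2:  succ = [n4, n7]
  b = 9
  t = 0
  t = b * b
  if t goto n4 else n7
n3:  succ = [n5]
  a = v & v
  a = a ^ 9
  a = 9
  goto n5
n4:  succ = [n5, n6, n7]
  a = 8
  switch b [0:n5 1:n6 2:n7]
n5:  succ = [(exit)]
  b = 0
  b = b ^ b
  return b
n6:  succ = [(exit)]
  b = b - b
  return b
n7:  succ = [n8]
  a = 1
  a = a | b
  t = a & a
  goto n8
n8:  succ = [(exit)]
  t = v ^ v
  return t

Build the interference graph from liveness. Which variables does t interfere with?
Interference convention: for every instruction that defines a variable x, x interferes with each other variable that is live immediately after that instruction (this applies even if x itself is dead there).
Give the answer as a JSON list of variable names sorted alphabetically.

def/use:
  n0 def {t,v} use ∅
  n1 def {a} use {v}
  n2 def {b,t} use ∅
  n3 def {a} use {v}
  n4 def {a} use {b}
  n5 def {b} use ∅
  n6 def {b} use {b}
  n7 def {a,t} use {b}
  n8 def {t} use {v}

Live sets:
  n0 li=∅ lo={v}
  n1 li={v} lo={v}
  n2 li={v} lo={b,v}
  n3 li={v} lo=∅
  n4 li={b,v} lo={b,v}
  n5 li=∅ lo=∅
  n6 li={b} lo=∅
  n7 li={b,v} lo={v}
  n8 li={v} lo=∅

Conflict graph:
  a: {b,v}
  b: {a,t,v}
  t: {b,v}
  v: {a,b,t}

N(t) = ["b", "v"]

Answer: ["b", "v"]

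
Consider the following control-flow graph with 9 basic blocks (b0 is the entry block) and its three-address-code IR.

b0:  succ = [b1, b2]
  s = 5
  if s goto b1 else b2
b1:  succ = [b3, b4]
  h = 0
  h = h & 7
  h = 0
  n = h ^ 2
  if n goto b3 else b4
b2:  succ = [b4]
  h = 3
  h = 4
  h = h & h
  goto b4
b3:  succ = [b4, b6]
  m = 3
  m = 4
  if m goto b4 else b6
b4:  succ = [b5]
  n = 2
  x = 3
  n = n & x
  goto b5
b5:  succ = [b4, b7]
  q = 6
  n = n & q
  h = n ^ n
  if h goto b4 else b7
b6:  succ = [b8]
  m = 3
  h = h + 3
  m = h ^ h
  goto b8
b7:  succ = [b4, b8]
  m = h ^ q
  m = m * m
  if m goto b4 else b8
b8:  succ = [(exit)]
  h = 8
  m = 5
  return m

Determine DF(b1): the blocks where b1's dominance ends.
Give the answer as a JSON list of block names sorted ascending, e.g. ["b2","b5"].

Answer: ["b4", "b8"]

Analysis:
idom tree: b1←b0 b2←b0 b3←b1 b4←b0 b5←b4 b6←b3 b7←b5 b8←b0
Dom at joins:
  b4: preds {b1,b2,b3,b5,b7}: {b0,b1} ∩ {b0,b2} ∩ {b0,b1,b3} ∩ {b0,b4,b5} ∩ {b0,b4,b5,b7} = {b0}; idom=b0
  b8: preds {b6,b7}: {b0,b1,b3,b6} ∩ {b0,b4,b5,b7} = {b0}; idom=b0

DF derivation:
  b4←b1: walk b1 to b0
  b4←b2: walk b2 to b0
  b4←b3: walk b3→b1 to b0
  b4←b5: walk b5→b4 to b0
  b4←b7: walk b7→b5→b4 to b0
  b8←b6: walk b6→b3→b1 to b0
  b8←b7: walk b7→b5→b4 to b0
  b0 → ∅
  b1 → {b4,b8}
  b2 → {b4}
  b3 → {b4,b8}
  b4 → {b4,b8}
  b5 → {b4,b8}
  b6 → {b8}
  b7 → {b4,b8}
  b8 → ∅

DF(b1) = ["b4", "b8"]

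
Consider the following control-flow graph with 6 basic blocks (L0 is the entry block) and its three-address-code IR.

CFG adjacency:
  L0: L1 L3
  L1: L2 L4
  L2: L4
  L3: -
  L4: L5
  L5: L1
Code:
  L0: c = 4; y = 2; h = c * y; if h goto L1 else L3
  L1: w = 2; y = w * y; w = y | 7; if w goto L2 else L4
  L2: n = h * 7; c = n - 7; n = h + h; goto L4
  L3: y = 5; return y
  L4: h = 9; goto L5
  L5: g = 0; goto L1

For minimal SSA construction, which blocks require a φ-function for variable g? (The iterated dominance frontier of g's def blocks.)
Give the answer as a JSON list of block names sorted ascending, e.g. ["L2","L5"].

Answer: ["L1"]

Derivation:
idom tree: L1←L0 L2←L1 L3←L0 L4←L1 L5←L4
Join-block Dom:
  L1: preds {L0,L5}: {L0} ∩ {L0,L1,L4,L5} = {L0}; idom=L0
  L4: preds {L1,L2}: {L0,L1} ∩ {L0,L1,L2} = {L0,L1}; idom=L1

DF derivation:
  L1←L0: walk · to L0
  L1←L5: walk L5→L4→L1 to L0
  L4←L1: walk · to L1
  L4←L2: walk L2 to L1
  L0 → ∅
  L1 → {L1}
  L2 → {L4}
  L3 → ∅
  L4 → {L1}
  L5 → {L1}

φ for g: defs {L5}
  DF⁺ = {L1}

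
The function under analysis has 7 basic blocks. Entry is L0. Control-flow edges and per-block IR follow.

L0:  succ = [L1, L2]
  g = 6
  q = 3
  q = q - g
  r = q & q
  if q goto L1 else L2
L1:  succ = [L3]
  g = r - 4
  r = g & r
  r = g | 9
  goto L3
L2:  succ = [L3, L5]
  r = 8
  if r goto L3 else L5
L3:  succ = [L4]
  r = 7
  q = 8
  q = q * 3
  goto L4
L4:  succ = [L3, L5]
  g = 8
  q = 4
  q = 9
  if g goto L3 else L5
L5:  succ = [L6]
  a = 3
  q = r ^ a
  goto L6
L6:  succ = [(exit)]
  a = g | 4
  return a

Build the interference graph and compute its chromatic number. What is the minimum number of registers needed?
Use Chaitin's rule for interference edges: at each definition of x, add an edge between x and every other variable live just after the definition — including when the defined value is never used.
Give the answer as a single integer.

Block summaries:
  L0: def={g,q,r} ue=∅
  L1: def={g,r} ue={r}
  L2: def={r} ue=∅
  L3: def={q,r} ue=∅
  L4: def={g,q} ue=∅
  L5: def={a,q} ue={r}
  L6: def={a} ue={g}

Liveness:
  L0: in=∅ out={g,r}
  L1: in={r} out=∅
  L2: in={g} out={g,r}
  L3: in=∅ out={r}
  L4: in={r} out={g,r}
  L5: in={g,r} out={g}
  L6: in={g} out=∅

Interfere edges:
  a↔{g,r}
  g↔{a,q,r}
  q↔{g,r}
  r↔{a,g,q}

Chromatic number:
  {a,g,r} pairwise interfere (3-clique) ⇒ χ ≥ 3
  assign a→R2 g→R0 q→R2 r→R1 — no edge inside a register ⇒ χ ≤ 3
  χ = 3

Answer: 3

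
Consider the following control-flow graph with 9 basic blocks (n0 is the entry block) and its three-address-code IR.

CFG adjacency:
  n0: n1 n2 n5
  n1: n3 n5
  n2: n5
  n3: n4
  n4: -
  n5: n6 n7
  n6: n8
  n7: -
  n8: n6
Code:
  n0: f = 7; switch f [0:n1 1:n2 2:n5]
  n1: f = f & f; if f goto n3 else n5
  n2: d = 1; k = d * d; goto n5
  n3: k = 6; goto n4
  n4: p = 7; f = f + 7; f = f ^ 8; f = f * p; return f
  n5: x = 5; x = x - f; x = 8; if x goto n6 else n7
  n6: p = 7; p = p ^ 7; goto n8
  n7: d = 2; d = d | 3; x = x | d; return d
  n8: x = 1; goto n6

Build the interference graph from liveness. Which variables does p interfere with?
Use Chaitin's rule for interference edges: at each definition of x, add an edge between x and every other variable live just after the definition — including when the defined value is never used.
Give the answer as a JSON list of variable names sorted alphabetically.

def/use:
  n0: def={f} ue=∅
  n1: def={f} ue={f}
  n2: def={d,k} ue=∅
  n3: def={k} ue=∅
  n4: def={f,p} ue={f}
  n5: def={x} ue={f}
  n6: def={p} ue=∅
  n7: def={d,x} ue={x}
  n8: def={x} ue=∅

Liveness:
  live n0: ∅→{f}
  live n1: {f}→{f}
  live n2: {f}→{f}
  live n3: {f}→{f}
  live n4: {f}→∅
  live n5: {f}→{x}
  live n6: ∅→∅
  live n7: {x}→∅
  live n8: ∅→∅

Interfere edges:
  d — {f,x}
  f — {d,k,p,x}
  k — {f}
  p — {f}
  x — {d,f}

N(p) = ["f"]

Answer: ["f"]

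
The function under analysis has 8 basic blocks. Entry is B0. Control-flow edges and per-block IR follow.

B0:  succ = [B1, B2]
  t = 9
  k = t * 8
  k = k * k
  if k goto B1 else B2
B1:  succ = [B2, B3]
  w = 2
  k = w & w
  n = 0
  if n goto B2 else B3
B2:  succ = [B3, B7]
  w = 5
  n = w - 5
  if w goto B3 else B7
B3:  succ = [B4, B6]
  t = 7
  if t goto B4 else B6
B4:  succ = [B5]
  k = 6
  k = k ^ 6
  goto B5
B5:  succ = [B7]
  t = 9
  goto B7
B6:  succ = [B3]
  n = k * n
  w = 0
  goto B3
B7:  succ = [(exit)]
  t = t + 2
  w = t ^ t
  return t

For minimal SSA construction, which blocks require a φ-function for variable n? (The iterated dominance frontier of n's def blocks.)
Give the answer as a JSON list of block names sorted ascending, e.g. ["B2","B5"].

idom tree: B1←B0 B2←B0 B3←B0 B4←B3 B5←B4 B6←B3 B7←B0
Dom at joins:
  B2: preds {B0,B1}: {B0} ∩ {B0,B1} = {B0}; idom=B0
  B3: preds {B1,B2,B6}: {B0,B1} ∩ {B0,B2} ∩ {B0,B3,B6} = {B0}; idom=B0
  B7: preds {B2,B5}: {B0,B2} ∩ {B0,B3,B4,B5} = {B0}; idom=B0

DF walk-up:
  join B2 pred B0: · stop@B0
  join B2 pred B1: B1 stop@B0
  join B3 pred B1: B1 stop@B0
  join B3 pred B2: B2 stop@B0
  join B3 pred B6: B6→B3 stop@B0
  join B7 pred B2: B2 stop@B0
  join B7 pred B5: B5→B4→B3 stop@B0
  DF(B0)=∅
  DF(B1)={B2,B3}
  DF(B2)={B3,B7}
  DF(B3)={B3,B7}
  DF(B4)={B7}
  DF(B5)={B7}
  DF(B6)={B3}
  DF(B7)=∅

φ for n: defs {B1,B2,B6}
  DF⁺ = {B2,B3,B7}

Answer: ["B2", "B3", "B7"]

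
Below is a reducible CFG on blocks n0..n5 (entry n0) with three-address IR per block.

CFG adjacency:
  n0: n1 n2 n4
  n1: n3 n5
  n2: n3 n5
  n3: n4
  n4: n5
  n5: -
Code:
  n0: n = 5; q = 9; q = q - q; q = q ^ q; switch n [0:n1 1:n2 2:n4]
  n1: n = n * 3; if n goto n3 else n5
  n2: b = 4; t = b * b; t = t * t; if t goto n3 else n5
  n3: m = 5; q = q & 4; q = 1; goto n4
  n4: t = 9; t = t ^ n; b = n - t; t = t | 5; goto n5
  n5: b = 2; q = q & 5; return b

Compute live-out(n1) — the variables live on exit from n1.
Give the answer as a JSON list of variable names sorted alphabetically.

Answer: ["n", "q"]

Analysis:
Block summaries:
  n0 def {n,q} use ∅
  n1 def {n} use {n}
  n2 def {b,t} use ∅
  n3 def {m,q} use {q}
  n4 def {b,t} use {n}
  n5 def {b,q} use {q}

Liveness:
  live n0: ∅→{n,q}
  live n1: {n,q}→{n,q}
  live n2: {n,q}→{n,q}
  live n3: {n,q}→{n,q}
  live n4: {n,q}→{q}
  live n5: {q}→∅

live-out(n1) = ["n", "q"]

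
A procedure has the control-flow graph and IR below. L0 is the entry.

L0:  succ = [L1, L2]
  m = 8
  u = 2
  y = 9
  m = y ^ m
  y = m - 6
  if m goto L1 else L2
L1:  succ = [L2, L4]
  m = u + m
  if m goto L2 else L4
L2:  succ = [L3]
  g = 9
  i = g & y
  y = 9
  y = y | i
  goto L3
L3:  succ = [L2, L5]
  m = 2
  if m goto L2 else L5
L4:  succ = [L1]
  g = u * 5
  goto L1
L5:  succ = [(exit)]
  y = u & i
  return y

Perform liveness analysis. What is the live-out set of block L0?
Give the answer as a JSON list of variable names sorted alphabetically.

def/use:
  L0: def={m,u,y} ue=∅
  L1: def={m} ue={m,u}
  L2: def={g,i,y} ue={y}
  L3: def={m} ue=∅
  L4: def={g} ue={u}
  L5: def={y} ue={i,u}

Liveness:
  L0: in=∅ out={m,u,y}
  L1: in={m,u,y} out={m,u,y}
  L2: in={u,y} out={i,u,y}
  L3: in={i,u,y} out={i,u,y}
  L4: in={m,u,y} out={m,u,y}
  L5: in={i,u} out=∅

live-out(L0) = ["m", "u", "y"]

Answer: ["m", "u", "y"]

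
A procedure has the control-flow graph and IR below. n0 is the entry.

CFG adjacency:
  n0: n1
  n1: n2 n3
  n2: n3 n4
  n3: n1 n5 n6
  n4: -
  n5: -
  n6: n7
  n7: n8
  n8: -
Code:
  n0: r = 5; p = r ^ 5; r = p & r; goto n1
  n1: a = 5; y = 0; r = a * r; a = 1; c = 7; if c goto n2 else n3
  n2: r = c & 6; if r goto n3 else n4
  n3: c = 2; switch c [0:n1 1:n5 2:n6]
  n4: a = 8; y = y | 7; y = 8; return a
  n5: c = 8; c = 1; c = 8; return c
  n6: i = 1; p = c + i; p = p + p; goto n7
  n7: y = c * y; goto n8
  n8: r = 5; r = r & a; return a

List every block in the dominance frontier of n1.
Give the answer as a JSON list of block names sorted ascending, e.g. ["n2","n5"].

Answer: ["n1"]

Working:
idom tree: n1←n0 n2←n1 n3←n1 n4←n2 n5←n3 n6←n3 n7←n6 n8←n7
Dom∩ at merges:
  n1: preds {n0,n3}: {n0} ∩ {n0,n1,n3} = {n0}; idom=n0
  n3: preds {n1,n2}: {n0,n1} ∩ {n0,n1,n2} = {n0,n1}; idom=n1

DF derivation:
  join n1 pred n0: · stop@n0
  join n1 pred n3: n3→n1 stop@n0
  join n3 pred n1: · stop@n1
  join n3 pred n2: n2 stop@n1
  DF(n0)=∅
  DF(n1)={n1}
  DF(n2)={n3}
  DF(n3)={n1}
  DF(n4)=∅
  DF(n5)=∅
  DF(n6)=∅
  DF(n7)=∅
  DF(n8)=∅

DF(n1) = ["n1"]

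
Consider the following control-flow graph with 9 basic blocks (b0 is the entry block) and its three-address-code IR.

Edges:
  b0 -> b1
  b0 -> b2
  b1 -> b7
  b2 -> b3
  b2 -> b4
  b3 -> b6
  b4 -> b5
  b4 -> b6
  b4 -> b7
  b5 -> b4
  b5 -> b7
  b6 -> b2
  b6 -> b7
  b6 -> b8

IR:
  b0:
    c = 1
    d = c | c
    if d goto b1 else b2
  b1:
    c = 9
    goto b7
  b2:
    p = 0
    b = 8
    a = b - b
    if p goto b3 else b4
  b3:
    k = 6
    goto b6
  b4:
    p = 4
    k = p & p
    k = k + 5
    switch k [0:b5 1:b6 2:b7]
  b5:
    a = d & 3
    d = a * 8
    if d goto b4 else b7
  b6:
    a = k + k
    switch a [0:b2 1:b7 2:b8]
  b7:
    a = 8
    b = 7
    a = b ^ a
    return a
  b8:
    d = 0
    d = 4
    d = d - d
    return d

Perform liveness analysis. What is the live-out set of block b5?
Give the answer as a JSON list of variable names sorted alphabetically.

Answer: ["d"]

Analysis:
def/use:
  b0 def {c,d} use ∅
  b1 def {c} use ∅
  b2 def {a,b,p} use ∅
  b3 def {k} use ∅
  b4 def {k,p} use ∅
  b5 def {a,d} use {d}
  b6 def {a} use {k}
  b7 def {a,b} use ∅
  b8 def {d} use ∅

Backward fixpoint:
  b0 li=∅ lo={d}
  b1 li=∅ lo=∅
  b2 li={d} lo={d}
  b3 li={d} lo={d,k}
  b4 li={d} lo={d,k}
  b5 li={d} lo={d}
  b6 li={d,k} lo={d}
  b7 li=∅ lo=∅
  b8 li=∅ lo=∅

live-out(b5) = ["d"]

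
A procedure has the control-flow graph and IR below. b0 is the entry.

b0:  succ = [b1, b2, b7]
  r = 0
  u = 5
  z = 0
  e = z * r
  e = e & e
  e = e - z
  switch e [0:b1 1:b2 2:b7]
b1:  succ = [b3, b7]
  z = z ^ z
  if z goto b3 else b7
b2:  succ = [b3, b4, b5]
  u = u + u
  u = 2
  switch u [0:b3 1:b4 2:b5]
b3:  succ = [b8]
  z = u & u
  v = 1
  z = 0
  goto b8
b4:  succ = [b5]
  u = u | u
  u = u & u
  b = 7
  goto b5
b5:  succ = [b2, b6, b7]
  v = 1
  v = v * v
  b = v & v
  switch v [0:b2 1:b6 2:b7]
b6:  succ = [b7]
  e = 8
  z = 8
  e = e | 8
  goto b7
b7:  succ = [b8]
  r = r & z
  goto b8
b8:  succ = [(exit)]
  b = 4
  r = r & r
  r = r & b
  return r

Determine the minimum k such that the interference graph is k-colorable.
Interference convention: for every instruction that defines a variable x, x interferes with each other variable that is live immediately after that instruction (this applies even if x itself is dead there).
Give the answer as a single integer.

Block summaries:
  b0 def {e,r,u,z} use ∅
  b1 def {z} use {z}
  b2 def {u} use {u}
  b3 def {v,z} use {u}
  b4 def {b,u} use {u}
  b5 def {b,v} use ∅
  b6 def {e,z} use ∅
  b7 def {r} use {r,z}
  b8 def {b,r} use {r}

Backward fixpoint:
  b0 li=∅ lo={r,u,z}
  b1 li={r,u,z} lo={r,u,z}
  b2 li={r,u,z} lo={r,u,z}
  b3 li={r,u} lo={r}
  b4 li={r,u,z} lo={r,u,z}
  b5 li={r,u,z} lo={r,u,z}
  b6 li={r} lo={r,z}
  b7 li={r,z} lo={r}
  b8 li={r} lo=∅

Interfere edges:
  b — {r,u,v,z}
  e — {r,u,z}
  r — {b,e,u,v,z}
  u — {b,e,r,v,z}
  v — {b,r,u,z}
  z — {b,e,r,u,v}

Registers:
  clique {b,r,u,v,z} ⇒ need ≥ 5
  assign b→R3 e→R3 r→R0 u→R1 v→R4 z→R2 — no edge inside a register ⇒ χ ≤ 5
  χ = 5

Answer: 5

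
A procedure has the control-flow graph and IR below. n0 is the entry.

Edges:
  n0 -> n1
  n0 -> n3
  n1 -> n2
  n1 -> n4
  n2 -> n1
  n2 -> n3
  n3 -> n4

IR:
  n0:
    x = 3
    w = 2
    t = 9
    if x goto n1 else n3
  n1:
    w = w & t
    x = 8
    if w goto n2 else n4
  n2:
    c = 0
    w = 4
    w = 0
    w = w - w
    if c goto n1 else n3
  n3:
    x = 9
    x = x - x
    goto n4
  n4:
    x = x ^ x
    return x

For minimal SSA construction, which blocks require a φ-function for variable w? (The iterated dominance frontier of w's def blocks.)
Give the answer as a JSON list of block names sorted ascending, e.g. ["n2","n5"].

Answer: ["n1", "n3", "n4"]

Derivation:
idom tree: n1←n0 n2←n1 n3←n0 n4←n0
Dom at joins:
  n1: preds {n0,n2}: {n0} ∩ {n0,n1,n2} = {n0}; idom=n0
  n3: preds {n0,n2}: {n0} ∩ {n0,n1,n2} = {n0}; idom=n0
  n4: preds {n1,n3}: {n0,n1} ∩ {n0,n3} = {n0}; idom=n0

DF derivation:
  join n1 pred n0: · stop@n0
  join n1 pred n2: n2→n1 stop@n0
  join n3 pred n0: · stop@n0
  join n3 pred n2: n2→n1 stop@n0
  join n4 pred n1: n1 stop@n0
  join n4 pred n3: n3 stop@n0
  n0 → ∅
  n1 → {n1,n3,n4}
  n2 → {n1,n3}
  n3 → {n4}
  n4 → ∅

φ for w: defs {n0,n1,n2}
  DF⁺ = {n1,n3,n4}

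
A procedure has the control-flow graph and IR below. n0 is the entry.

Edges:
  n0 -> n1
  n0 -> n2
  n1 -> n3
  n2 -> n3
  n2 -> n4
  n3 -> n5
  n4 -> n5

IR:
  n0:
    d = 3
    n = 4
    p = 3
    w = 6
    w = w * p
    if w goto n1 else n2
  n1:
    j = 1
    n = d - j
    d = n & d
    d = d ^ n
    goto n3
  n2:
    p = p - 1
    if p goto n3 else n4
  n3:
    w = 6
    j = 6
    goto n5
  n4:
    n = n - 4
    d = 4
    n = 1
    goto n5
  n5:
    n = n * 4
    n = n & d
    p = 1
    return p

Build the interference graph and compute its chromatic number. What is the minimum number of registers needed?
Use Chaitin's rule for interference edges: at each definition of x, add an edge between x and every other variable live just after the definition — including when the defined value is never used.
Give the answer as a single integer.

Answer: 4

Working:
Per-block:
  n0: {d,n,p,w} / ∅
  n1: {d,j,n} / {d}
  n2: {p} / {p}
  n3: {j,w} / ∅
  n4: {d,n} / {n}
  n5: {n,p} / {d,n}

Live sets:
  n0 li=∅ lo={d,n,p}
  n1 li={d} lo={d,n}
  n2 li={d,n,p} lo={d,n}
  n3 li={d,n} lo={d,n}
  n4 li={n} lo={d,n}
  n5 li={d,n} lo=∅

Interference:
  d: {j,n,p,w}
  j: {d,n}
  n: {d,j,p,w}
  p: {d,n,w}
  w: {d,n,p}

Colouring:
  clique {d,n,p,w} ⇒ need ≥ 4
  assign d→c0 j→c2 n→c1 p→c2 w→c3 — no edge inside a register ⇒ χ ≤ 4
  χ = 4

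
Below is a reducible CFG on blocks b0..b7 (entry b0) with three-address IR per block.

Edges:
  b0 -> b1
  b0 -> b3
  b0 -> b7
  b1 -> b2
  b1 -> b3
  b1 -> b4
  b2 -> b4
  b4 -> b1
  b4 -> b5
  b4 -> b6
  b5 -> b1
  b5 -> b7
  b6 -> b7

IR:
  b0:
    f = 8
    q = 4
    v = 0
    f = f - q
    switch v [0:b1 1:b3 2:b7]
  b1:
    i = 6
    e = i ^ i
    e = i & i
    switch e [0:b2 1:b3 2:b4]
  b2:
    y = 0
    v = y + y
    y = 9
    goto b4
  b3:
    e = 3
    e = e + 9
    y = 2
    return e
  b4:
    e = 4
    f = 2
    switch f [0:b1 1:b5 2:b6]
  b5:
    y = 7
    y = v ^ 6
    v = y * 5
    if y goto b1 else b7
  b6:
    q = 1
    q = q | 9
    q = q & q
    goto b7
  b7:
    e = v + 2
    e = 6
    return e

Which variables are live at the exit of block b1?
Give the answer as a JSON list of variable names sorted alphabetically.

Block summaries:
  b0 def {f,q,v} use ∅
  b1 def {e,i} use ∅
  b2 def {v,y} use ∅
  b3 def {e,y} use ∅
  b4 def {e,f} use ∅
  b5 def {v,y} use {v}
  b6 def {q} use ∅
  b7 def {e} use {v}

Live sets:
  b0 li=∅ lo={v}
  b1 li={v} lo={v}
  b2 li=∅ lo={v}
  b3 li=∅ lo=∅
  b4 li={v} lo={v}
  b5 li={v} lo={v}
  b6 li={v} lo={v}
  b7 li={v} lo=∅

live-out(b1) = ["v"]

Answer: ["v"]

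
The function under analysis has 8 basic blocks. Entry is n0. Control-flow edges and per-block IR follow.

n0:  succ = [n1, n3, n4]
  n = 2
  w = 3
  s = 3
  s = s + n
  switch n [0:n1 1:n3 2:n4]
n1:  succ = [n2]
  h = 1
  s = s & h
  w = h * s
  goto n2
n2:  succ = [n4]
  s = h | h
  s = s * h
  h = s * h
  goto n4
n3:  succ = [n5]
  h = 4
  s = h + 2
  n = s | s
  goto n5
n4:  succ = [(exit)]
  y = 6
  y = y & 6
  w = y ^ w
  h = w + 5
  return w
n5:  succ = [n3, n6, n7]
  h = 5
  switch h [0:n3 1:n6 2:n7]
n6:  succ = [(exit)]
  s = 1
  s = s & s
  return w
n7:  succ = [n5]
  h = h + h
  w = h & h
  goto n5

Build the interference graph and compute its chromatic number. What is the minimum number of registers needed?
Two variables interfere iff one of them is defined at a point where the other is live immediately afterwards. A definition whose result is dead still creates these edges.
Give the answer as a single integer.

Answer: 3

Working:
Per-block:
  n0: {n,s,w} / ∅
  n1: {h,s,w} / {s}
  n2: {h,s} / {h}
  n3: {h,n,s} / ∅
  n4: {h,w,y} / {w}
  n5: {h} / ∅
  n6: {s} / {w}
  n7: {h,w} / {h}

Backward fixpoint:
  live n0: ∅→{s,w}
  live n1: {s}→{h,w}
  live n2: {h,w}→{w}
  live n3: {w}→{w}
  live n4: {w}→∅
  live n5: {w}→{h,w}
  live n6: {w}→∅
  live n7: {h}→{w}

Interfere edges:
  h↔{s,w}
  n↔{s,w}
  s↔{h,n,w}
  w↔{h,n,s,y}
  y↔{w}

Colouring:
  clique {h,s,w} ⇒ need ≥ 3
  assign h→r2 n→r2 s→r1 w→r0 y→r1 — no edge inside a register ⇒ χ ≤ 3
  χ = 3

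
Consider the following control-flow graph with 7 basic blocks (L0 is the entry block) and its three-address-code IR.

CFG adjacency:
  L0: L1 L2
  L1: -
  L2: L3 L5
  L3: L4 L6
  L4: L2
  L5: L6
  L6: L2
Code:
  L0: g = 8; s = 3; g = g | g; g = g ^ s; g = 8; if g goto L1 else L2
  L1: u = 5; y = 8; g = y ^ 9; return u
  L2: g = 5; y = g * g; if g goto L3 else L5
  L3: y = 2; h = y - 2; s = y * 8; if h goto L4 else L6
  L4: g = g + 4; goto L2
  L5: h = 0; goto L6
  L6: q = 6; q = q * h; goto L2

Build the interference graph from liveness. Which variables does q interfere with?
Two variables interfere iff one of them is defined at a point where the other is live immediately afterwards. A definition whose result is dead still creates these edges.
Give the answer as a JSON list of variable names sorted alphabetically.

Per-block:
  L0 def {g,s} use ∅
  L1 def {g,u,y} use ∅
  L2 def {g,y} use ∅
  L3 def {h,s,y} use ∅
  L4 def {g} use {g}
  L5 def {h} use ∅
  L6 def {q} use {h}

Liveness:
  L0: in=∅ out=∅
  L1: in=∅ out=∅
  L2: in=∅ out={g}
  L3: in={g} out={g,h}
  L4: in={g} out=∅
  L5: in=∅ out={h}
  L6: in={h} out=∅

Conflict graph:
  g — {h,s,u,y}
  h — {g,q,s,y}
  q — {h}
  s — {g,h}
  u — {g,y}
  y — {g,h,u}

N(q) = ["h"]

Answer: ["h"]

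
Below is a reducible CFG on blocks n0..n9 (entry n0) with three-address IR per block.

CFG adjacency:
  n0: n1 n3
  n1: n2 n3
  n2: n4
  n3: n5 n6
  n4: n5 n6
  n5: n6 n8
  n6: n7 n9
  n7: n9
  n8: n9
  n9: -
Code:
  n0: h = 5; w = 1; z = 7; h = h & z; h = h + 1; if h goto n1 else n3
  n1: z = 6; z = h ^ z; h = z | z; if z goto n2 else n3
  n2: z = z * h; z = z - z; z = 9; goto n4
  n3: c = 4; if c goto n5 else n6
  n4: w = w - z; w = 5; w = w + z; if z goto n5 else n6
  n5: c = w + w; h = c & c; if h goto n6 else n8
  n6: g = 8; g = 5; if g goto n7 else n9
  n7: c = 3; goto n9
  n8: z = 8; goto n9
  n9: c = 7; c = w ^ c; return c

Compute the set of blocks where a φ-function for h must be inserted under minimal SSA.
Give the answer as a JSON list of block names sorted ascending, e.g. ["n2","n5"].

idom tree: n1←n0 n2←n1 n3←n0 n4←n2 n5←n0 n6←n0 n7←n6 n8←n5 n9←n0
Join-block Dom:
  n3: preds {n0,n1}: {n0} ∩ {n0,n1} = {n0}; idom=n0
  n5: preds {n3,n4}: {n0,n3} ∩ {n0,n1,n2,n4} = {n0}; idom=n0
  n6: preds {n3,n4,n5}: {n0,n3} ∩ {n0,n1,n2,n4} ∩ {n0,n5} = {n0}; idom=n0
  n9: preds {n6,n7,n8}: {n0,n6} ∩ {n0,n6,n7} ∩ {n0,n5,n8} = {n0}; idom=n0

DF walk-up:
  join n3 pred n0: · stop@n0
  join n3 pred n1: n1 stop@n0
  join n5 pred n3: n3 stop@n0
  join n5 pred n4: n4→n2→n1 stop@n0
  join n6 pred n3: n3 stop@n0
  join n6 pred n4: n4→n2→n1 stop@n0
  join n6 pred n5: n5 stop@n0
  join n9 pred n6: n6 stop@n0
  join n9 pred n7: n7→n6 stop@n0
  join n9 pred n8: n8→n5 stop@n0
  n0 → ∅
  n1 → {n3,n5,n6}
  n2 → {n5,n6}
  n3 → {n5,n6}
  n4 → {n5,n6}
  n5 → {n6,n9}
  n6 → {n9}
  n7 → {n9}
  n8 → {n9}
  n9 → ∅

φ for h: defs {n0,n1,n5}
  DF⁺ = {n3,n5,n6,n9}

Answer: ["n3", "n5", "n6", "n9"]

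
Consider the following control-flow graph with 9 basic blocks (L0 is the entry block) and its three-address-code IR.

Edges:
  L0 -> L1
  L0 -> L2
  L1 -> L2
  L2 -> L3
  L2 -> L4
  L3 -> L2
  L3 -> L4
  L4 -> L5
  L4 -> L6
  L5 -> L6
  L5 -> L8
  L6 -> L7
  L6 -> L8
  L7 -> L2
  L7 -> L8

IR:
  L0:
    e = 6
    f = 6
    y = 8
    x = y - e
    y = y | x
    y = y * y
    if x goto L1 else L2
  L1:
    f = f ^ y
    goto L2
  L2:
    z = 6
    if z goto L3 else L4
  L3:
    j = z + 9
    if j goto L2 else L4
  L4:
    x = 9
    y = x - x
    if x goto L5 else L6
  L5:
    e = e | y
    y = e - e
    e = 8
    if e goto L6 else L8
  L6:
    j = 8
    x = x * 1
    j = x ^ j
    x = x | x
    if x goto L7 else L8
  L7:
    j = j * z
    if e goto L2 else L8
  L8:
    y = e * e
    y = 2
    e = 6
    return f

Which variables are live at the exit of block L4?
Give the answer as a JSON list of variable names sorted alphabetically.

Per-block:
  L0: {e,f,x,y} / ∅
  L1: {f} / {f,y}
  L2: {z} / ∅
  L3: {j} / {z}
  L4: {x,y} / ∅
  L5: {e,y} / {e,y}
  L6: {j,x} / {x}
  L7: {j} / {e,j,z}
  L8: {e,y} / {e,f}

Liveness:
  live L0: ∅→{e,f,y}
  live L1: {e,f,y}→{e,f}
  live L2: {e,f}→{e,f,z}
  live L3: {e,f,z}→{e,f,z}
  live L4: {e,f,z}→{e,f,x,y,z}
  live L5: {e,f,x,y,z}→{e,f,x,z}
  live L6: {e,f,x,z}→{e,f,j,z}
  live L7: {e,f,j,z}→{e,f}
  live L8: {e,f}→∅

live-out(L4) = ["e", "f", "x", "y", "z"]

Answer: ["e", "f", "x", "y", "z"]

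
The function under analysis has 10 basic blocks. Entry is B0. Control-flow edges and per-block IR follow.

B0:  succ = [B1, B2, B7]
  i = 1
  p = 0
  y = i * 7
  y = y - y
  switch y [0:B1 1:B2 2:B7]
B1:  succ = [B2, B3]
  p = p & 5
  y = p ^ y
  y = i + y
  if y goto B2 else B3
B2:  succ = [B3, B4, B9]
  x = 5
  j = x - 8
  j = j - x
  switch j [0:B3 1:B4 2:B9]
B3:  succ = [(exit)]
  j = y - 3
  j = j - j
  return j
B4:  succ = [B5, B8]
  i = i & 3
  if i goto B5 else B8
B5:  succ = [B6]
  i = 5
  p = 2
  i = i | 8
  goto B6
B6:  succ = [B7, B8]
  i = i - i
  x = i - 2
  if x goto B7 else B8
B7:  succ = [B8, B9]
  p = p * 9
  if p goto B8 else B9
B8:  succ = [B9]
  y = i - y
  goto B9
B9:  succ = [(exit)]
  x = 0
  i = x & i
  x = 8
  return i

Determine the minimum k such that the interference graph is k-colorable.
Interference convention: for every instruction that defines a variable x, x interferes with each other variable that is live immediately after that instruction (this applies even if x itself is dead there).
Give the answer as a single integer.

Answer: 4

Derivation:
Block summaries:
  B0 def {i,p,y} use ∅
  B1 def {p,y} use {i,p,y}
  B2 def {j,x} use ∅
  B3 def {j} use {y}
  B4 def {i} use {i}
  B5 def {i,p} use ∅
  B6 def {i,x} use {i}
  B7 def {p} use {p}
  B8 def {y} use {i,y}
  B9 def {i,x} use {i}

Backward fixpoint:
  live B0: ∅→{i,p,y}
  live B1: {i,p,y}→{i,y}
  live B2: {i,y}→{i,y}
  live B3: {y}→∅
  live B4: {i,y}→{i,y}
  live B5: {y}→{i,p,y}
  live B6: {i,p,y}→{i,p,y}
  live B7: {i,p,y}→{i,y}
  live B8: {i,y}→{i}
  live B9: {i}→∅

Interference:
  i — {j,p,x,y}
  j — {i,x,y}
  p — {i,x,y}
  x — {i,j,p,y}
  y — {i,j,p,x}

Registers:
  clique {i,j,x,y} ⇒ need ≥ 4
  4-colouring: R0={i}  R1={x}  R2={y}  R3={j,p}
  χ = 4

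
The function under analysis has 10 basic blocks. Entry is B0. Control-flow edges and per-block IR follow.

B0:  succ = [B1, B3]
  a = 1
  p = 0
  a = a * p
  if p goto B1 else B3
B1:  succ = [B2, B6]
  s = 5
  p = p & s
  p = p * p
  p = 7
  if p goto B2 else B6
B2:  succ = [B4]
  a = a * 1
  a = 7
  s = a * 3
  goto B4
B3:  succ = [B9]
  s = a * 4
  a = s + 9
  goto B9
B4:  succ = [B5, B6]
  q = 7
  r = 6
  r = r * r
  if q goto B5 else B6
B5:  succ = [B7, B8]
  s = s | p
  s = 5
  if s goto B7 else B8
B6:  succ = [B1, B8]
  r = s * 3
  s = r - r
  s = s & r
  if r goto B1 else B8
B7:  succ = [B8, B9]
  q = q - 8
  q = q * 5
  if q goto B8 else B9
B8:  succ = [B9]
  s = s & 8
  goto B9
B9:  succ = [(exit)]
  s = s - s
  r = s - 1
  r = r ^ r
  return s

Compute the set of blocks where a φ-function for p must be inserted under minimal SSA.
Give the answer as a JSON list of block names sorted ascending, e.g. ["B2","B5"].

idom tree: B1←B0 B2←B1 B3←B0 B4←B2 B5←B4 B6←B1 B7←B5 B8←B1 B9←B0
Join-block Dom:
  B1: preds {B0,B6}: {B0} ∩ {B0,B1,B6} = {B0}; idom=B0
  B6: preds {B1,B4}: {B0,B1} ∩ {B0,B1,B2,B4} = {B0,B1}; idom=B1
  B8: preds {B5,B6,B7}: {B0,B1,B2,B4,B5} ∩ {B0,B1,B6} ∩ {B0,B1,B2,B4,B5,B7} = {B0,B1}; idom=B1
  B9: preds {B3,B7,B8}: {B0,B3} ∩ {B0,B1,B2,B4,B5,B7} ∩ {B0,B1,B8} = {B0}; idom=B0

DF walk-up:
  B1←B0: walk · to B0
  B1←B6: walk B6→B1 to B0
  B6←B1: walk · to B1
  B6←B4: walk B4→B2 to B1
  B8←B5: walk B5→B4→B2 to B1
  B8←B6: walk B6 to B1
  B8←B7: walk B7→B5→B4→B2 to B1
  B9←B3: walk B3 to B0
  B9←B7: walk B7→B5→B4→B2→B1 to B0
  B9←B8: walk B8→B1 to B0
  B0: DF=∅
  B1: DF={B1,B9}
  B2: DF={B6,B8,B9}
  B3: DF={B9}
  B4: DF={B6,B8,B9}
  B5: DF={B8,B9}
  B6: DF={B1,B8}
  B7: DF={B8,B9}
  B8: DF={B9}
  B9: DF=∅

φ for p: defs {B0,B1}
  DF⁺ = {B1,B9}

Answer: ["B1", "B9"]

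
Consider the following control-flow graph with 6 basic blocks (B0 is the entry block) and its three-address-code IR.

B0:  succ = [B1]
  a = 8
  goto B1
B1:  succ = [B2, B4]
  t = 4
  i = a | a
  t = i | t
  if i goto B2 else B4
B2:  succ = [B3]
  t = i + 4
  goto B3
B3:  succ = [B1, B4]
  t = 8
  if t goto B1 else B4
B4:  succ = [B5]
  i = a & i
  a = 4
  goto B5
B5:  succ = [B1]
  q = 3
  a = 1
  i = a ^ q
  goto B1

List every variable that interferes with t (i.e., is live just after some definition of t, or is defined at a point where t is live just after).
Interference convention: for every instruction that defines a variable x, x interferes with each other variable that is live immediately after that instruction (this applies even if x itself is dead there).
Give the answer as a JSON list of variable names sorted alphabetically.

def/use:
  B0: def={a} ue=∅
  B1: def={i,t} ue={a}
  B2: def={t} ue={i}
  B3: def={t} ue=∅
  B4: def={a,i} ue={a,i}
  B5: def={a,i,q} ue=∅

Backward fixpoint:
  live B0: ∅→{a}
  live B1: {a}→{a,i}
  live B2: {a,i}→{a,i}
  live B3: {a,i}→{a,i}
  live B4: {a,i}→∅
  live B5: ∅→{a}

Interfere edges:
  a: {i,q,t}
  i: {a,t}
  q: {a}
  t: {a,i}

N(t) = ["a", "i"]

Answer: ["a", "i"]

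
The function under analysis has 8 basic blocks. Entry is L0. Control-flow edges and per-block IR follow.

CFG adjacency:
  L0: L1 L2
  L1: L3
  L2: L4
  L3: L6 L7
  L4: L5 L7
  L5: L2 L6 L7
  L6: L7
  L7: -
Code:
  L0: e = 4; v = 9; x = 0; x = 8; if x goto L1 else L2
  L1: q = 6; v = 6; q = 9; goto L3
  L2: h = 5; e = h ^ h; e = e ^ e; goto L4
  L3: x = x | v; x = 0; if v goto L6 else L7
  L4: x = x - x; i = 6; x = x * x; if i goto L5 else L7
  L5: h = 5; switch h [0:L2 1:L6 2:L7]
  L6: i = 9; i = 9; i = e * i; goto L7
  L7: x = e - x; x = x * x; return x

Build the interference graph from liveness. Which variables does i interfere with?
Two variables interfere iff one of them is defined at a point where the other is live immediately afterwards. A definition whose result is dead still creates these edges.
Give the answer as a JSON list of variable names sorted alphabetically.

def/use:
  L0: def={e,v,x} ue=∅
  L1: def={q,v} ue=∅
  L2: def={e,h} ue=∅
  L3: def={x} ue={v,x}
  L4: def={i,x} ue={x}
  L5: def={h} ue=∅
  L6: def={i} ue={e}
  L7: def={x} ue={e,x}

Live sets:
  L0 li=∅ lo={e,x}
  L1 li={e,x} lo={e,v,x}
  L2 li={x} lo={e,x}
  L3 li={e,v,x} lo={e,x}
  L4 li={e,x} lo={e,x}
  L5 li={e,x} lo={e,x}
  L6 li={e,x} lo={e,x}
  L7 li={e,x} lo=∅

Interference:
  e: {h,i,q,v,x}
  h: {e,x}
  i: {e,x}
  q: {e,v,x}
  v: {e,q,x}
  x: {e,h,i,q,v}

N(i) = ["e", "x"]

Answer: ["e", "x"]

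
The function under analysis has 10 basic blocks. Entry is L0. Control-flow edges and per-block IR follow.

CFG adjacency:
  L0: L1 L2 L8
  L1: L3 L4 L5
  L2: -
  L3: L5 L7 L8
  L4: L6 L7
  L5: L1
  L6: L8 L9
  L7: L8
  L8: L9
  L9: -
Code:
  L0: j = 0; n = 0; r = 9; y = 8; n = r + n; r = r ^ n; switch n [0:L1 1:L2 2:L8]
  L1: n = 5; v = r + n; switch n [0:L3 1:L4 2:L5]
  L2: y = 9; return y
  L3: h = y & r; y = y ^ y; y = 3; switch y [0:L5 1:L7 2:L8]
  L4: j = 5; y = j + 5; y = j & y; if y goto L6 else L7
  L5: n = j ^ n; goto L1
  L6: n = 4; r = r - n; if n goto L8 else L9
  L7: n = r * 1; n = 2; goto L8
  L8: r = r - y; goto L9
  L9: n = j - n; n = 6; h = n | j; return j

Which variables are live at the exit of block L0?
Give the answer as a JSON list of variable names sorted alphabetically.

Answer: ["j", "n", "r", "y"]

Derivation:
Per-block:
  L0 def {j,n,r,y} use ∅
  L1 def {n,v} use {r}
  L2 def {y} use ∅
  L3 def {h,y} use {r,y}
  L4 def {j,y} use ∅
  L5 def {n} use {j,n}
  L6 def {n,r} use {r}
  L7 def {n} use {r}
  L8 def {r} use {r,y}
  L9 def {h,n} use {j,n}

Backward fixpoint:
  live L0: ∅→{j,n,r,y}
  live L1: {j,r,y}→{j,n,r,y}
  live L2: ∅→∅
  live L3: {j,n,r,y}→{j,n,r,y}
  live L4: {r}→{j,r,y}
  live L5: {j,n,r,y}→{j,r,y}
  live L6: {j,r,y}→{j,n,r,y}
  live L7: {j,r,y}→{j,n,r,y}
  live L8: {j,n,r,y}→{j,n}
  live L9: {j,n}→∅

live-out(L0) = ["j", "n", "r", "y"]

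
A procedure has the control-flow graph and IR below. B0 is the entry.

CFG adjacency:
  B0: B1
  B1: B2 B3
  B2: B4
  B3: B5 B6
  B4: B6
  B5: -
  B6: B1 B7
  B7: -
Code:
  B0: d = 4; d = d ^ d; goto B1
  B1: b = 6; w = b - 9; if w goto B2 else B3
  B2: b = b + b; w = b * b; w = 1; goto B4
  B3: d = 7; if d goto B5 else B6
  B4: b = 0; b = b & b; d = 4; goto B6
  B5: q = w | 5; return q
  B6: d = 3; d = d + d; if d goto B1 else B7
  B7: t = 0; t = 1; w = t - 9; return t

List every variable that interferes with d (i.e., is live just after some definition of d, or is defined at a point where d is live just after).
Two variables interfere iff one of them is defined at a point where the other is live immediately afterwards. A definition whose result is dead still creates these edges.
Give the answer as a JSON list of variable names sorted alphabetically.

def/use:
  B0: def={d} ue=∅
  B1: def={b,w} ue=∅
  B2: def={b,w} ue={b}
  B3: def={d} ue=∅
  B4: def={b,d} ue=∅
  B5: def={q} ue={w}
  B6: def={d} ue=∅
  B7: def={t,w} ue=∅

Backward fixpoint:
  live B0: ∅→∅
  live B1: ∅→{b,w}
  live B2: {b}→∅
  live B3: {w}→{w}
  live B4: ∅→∅
  live B5: {w}→∅
  live B6: ∅→∅
  live B7: ∅→∅

Interfere edges:
  b — {w}
  d — {w}
  q — ∅
  t — {w}
  w — {b,d,t}

N(d) = ["w"]

Answer: ["w"]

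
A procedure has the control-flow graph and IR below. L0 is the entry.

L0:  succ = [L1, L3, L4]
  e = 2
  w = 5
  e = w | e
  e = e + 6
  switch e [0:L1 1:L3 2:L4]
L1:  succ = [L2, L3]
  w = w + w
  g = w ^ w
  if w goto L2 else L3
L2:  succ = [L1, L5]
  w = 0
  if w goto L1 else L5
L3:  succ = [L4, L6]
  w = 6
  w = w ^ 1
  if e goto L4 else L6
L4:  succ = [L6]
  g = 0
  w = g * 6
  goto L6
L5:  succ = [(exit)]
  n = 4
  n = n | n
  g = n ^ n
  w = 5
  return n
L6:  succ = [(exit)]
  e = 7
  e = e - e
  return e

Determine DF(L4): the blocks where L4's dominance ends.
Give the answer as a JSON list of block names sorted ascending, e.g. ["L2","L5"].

idom tree: L1←L0 L2←L1 L3←L0 L4←L0 L5←L2 L6←L0
Join-block Dom:
  L1: preds {L0,L2}: {L0} ∩ {L0,L1,L2} = {L0}; idom=L0
  L3: preds {L0,L1}: {L0} ∩ {L0,L1} = {L0}; idom=L0
  L4: preds {L0,L3}: {L0} ∩ {L0,L3} = {L0}; idom=L0
  L6: preds {L3,L4}: {L0,L3} ∩ {L0,L4} = {L0}; idom=L0

DF derivation:
  L1←L0: walk · to L0
  L1←L2: walk L2→L1 to L0
  L3←L0: walk · to L0
  L3←L1: walk L1 to L0
  L4←L0: walk · to L0
  L4←L3: walk L3 to L0
  L6←L3: walk L3 to L0
  L6←L4: walk L4 to L0
  L0: DF=∅
  L1: DF={L1,L3}
  L2: DF={L1}
  L3: DF={L4,L6}
  L4: DF={L6}
  L5: DF=∅
  L6: DF=∅

DF(L4) = ["L6"]

Answer: ["L6"]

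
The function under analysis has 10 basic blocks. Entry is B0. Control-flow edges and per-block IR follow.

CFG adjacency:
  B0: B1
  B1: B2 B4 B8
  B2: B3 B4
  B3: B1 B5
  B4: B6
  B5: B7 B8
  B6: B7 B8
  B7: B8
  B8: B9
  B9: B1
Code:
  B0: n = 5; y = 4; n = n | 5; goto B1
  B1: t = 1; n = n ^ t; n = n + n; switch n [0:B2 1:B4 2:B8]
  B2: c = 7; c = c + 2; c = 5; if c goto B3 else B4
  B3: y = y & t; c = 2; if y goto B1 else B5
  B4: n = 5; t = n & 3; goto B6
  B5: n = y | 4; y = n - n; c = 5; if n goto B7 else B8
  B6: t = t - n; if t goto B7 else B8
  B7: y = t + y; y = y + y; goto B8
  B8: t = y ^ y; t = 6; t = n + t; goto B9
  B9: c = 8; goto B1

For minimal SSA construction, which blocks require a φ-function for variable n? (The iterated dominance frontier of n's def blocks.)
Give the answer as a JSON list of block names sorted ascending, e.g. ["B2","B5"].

idom tree: B1←B0 B2←B1 B3←B2 B4←B1 B5←B3 B6←B4 B7←B1 B8←B1 B9←B8
Join-block Dom:
  B1: preds {B0,B3,B9}: {B0} ∩ {B0,B1,B2,B3} ∩ {B0,B1,B8,B9} = {B0}; idom=B0
  B4: preds {B1,B2}: {B0,B1} ∩ {B0,B1,B2} = {B0,B1}; idom=B1
  B7: preds {B5,B6}: {B0,B1,B2,B3,B5} ∩ {B0,B1,B4,B6} = {B0,B1}; idom=B1
  B8: preds {B1,B5,B6,B7}: {B0,B1} ∩ {B0,B1,B2,B3,B5} ∩ {B0,B1,B4,B6} ∩ {B0,B1,B7} = {B0,B1}; idom=B1

DF derivation:
  B1←B0: walk · to B0
  B1←B3: walk B3→B2→B1 to B0
  B1←B9: walk B9→B8→B1 to B0
  B4←B1: walk · to B1
  B4←B2: walk B2 to B1
  B7←B5: walk B5→B3→B2 to B1
  B7←B6: walk B6→B4 to B1
  B8←B1: walk · to B1
  B8←B5: walk B5→B3→B2 to B1
  B8←B6: walk B6→B4 to B1
  B8←B7: walk B7 to B1
  B0: DF=∅
  B1: DF={B1}
  B2: DF={B1,B4,B7,B8}
  B3: DF={B1,B7,B8}
  B4: DF={B7,B8}
  B5: DF={B7,B8}
  B6: DF={B7,B8}
  B7: DF={B8}
  B8: DF={B1}
  B9: DF={B1}

φ for n: defs {B0,B1,B4,B5}
  DF⁺ = {B1,B7,B8}

Answer: ["B1", "B7", "B8"]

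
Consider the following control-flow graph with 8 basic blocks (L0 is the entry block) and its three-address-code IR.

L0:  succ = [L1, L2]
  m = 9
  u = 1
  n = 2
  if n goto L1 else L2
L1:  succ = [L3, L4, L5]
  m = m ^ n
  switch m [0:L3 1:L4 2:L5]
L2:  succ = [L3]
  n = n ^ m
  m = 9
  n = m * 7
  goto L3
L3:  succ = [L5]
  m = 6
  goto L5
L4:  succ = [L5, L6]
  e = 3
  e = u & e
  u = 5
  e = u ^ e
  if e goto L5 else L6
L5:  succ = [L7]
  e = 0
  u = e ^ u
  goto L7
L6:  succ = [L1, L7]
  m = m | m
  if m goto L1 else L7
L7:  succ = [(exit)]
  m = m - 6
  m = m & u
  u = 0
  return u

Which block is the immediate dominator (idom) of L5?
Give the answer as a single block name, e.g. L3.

Answer: L0

Derivation:
idom tree: L1←L0 L2←L0 L3←L0 L4←L1 L5←L0 L6←L4 L7←L0
Dom∩ at merges:
  L1: preds {L0,L6}: {L0} ∩ {L0,L1,L4,L6} = {L0}; idom=L0
  L3: preds {L1,L2}: {L0,L1} ∩ {L0,L2} = {L0}; idom=L0
  L5: preds {L1,L3,L4}: {L0,L1} ∩ {L0,L3} ∩ {L0,L1,L4} = {L0}; idom=L0
  L7: preds {L5,L6}: {L0,L5} ∩ {L0,L1,L4,L6} = {L0}; idom=L0

idom(L5) = L0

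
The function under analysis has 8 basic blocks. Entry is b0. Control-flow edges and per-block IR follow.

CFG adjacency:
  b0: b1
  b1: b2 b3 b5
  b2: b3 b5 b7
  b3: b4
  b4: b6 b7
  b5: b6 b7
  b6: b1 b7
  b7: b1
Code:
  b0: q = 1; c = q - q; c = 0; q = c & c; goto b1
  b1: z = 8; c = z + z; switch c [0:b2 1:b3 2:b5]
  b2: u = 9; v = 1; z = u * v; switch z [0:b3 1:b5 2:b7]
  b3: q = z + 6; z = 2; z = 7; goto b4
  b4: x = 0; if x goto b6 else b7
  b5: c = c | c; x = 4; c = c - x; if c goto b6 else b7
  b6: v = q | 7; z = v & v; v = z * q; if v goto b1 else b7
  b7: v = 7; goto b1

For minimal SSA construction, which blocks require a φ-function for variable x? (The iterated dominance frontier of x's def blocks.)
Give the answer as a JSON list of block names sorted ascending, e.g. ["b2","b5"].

Answer: ["b1", "b6", "b7"]

Working:
idom tree: b1←b0 b2←b1 b3←b1 b4←b3 b5←b1 b6←b1 b7←b1
Dom at joins:
  b1: preds {b0,b6,b7}: {b0} ∩ {b0,b1,b6} ∩ {b0,b1,b7} = {b0}; idom=b0
  b3: preds {b1,b2}: {b0,b1} ∩ {b0,b1,b2} = {b0,b1}; idom=b1
  b5: preds {b1,b2}: {b0,b1} ∩ {b0,b1,b2} = {b0,b1}; idom=b1
  b6: preds {b4,b5}: {b0,b1,b3,b4} ∩ {b0,b1,b5} = {b0,b1}; idom=b1
  b7: preds {b2,b4,b5,b6}: {b0,b1,b2} ∩ {b0,b1,b3,b4} ∩ {b0,b1,b5} ∩ {b0,b1,b6} = {b0,b1}; idom=b1

Frontier:
  join b1 pred b0: · stop@b0
  join b1 pred b6: b6→b1 stop@b0
  join b1 pred b7: b7→b1 stop@b0
  join b3 pred b1: · stop@b1
  join b3 pred b2: b2 stop@b1
  join b5 pred b1: · stop@b1
  join b5 pred b2: b2 stop@b1
  join b6 pred b4: b4→b3 stop@b1
  join b6 pred b5: b5 stop@b1
  join b7 pred b2: b2 stop@b1
  join b7 pred b4: b4→b3 stop@b1
  join b7 pred b5: b5 stop@b1
  join b7 pred b6: b6 stop@b1
  b0: DF=∅
  b1: DF={b1}
  b2: DF={b3,b5,b7}
  b3: DF={b6,b7}
  b4: DF={b6,b7}
  b5: DF={b6,b7}
  b6: DF={b1,b7}
  b7: DF={b1}

φ for x: defs {b4,b5}
  DF⁺ = {b1,b6,b7}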